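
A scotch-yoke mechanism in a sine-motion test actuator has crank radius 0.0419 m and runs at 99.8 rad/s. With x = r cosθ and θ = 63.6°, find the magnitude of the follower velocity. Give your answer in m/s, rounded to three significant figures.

3.75

ω = 99.8 rad/s
x = r cosθ ⇒ ẋ = −rω sinθ.
|v| = rω|sinθ| = 0.0419·99.8·|sin 63.6°| = 3.7455 m/s.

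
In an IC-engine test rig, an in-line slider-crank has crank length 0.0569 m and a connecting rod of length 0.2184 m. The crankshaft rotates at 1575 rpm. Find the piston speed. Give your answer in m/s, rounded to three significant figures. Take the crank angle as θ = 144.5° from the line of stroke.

4.28

ω = 2π·1575/60 = 164.9 rad/s
For an in-line slider-crank, x = r cosθ + √(L² − r² sin²θ), so v = −rω sinθ·[1 + r cosθ/√(L² − r² sin²θ)].
With r = 0.0569 m, L = 0.2184 m, θ = 144.5°: √(L² − r² sin²θ) = 0.21589 m.
v = −0.0569·164.9·0.58070·[1 + 0.0569·-0.81412/0.21589] = -4.2804 m/s.
|v| = 4.2804 m/s.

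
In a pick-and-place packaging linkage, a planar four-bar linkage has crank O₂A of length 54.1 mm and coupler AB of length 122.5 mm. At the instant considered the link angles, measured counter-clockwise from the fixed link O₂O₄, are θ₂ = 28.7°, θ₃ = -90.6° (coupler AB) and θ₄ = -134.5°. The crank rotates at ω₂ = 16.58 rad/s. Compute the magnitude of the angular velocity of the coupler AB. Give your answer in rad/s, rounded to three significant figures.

3.05

ω₂ = 16.58 rad/s
Differentiating the loop-closure r₂e^{iθ₂}+r₃e^{iθ₃}=r₁+r₄e^{iθ₄} gives r₂ω₂e^{iθ₂}+r₃ω₃e^{iθ₃}=r₄ω₄e^{iθ₄}.
Eliminating the other unknown: ω₃ = r₂ω₂ sin(θ₄−θ₂) / [r₃ sin(θ₃−θ₄)].
Numerator sine = -0.28903; denominator sine = +0.69340.
Result = 0.0541·16.58·(-0.28903) / (0.1225·(+0.69340)) = -3.0522 rad/s; magnitude 3.0522 rad/s.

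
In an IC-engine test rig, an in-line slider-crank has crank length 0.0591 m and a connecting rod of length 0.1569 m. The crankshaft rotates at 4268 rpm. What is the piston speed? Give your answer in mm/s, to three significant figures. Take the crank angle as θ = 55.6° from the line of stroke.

ω = 2π·4268/60 = 446.9 rad/s
For an in-line slider-crank, x = r cosθ + √(L² − r² sin²θ), so v = −rω sinθ·[1 + r cosθ/√(L² − r² sin²θ)].
With r = 0.0591 m, L = 0.1569 m, θ = 55.6°: √(L² − r² sin²θ) = 0.14913 m.
v = −0.0591·446.9·0.82511·[1 + 0.0591·0.56497/0.14913] = -26.675 m/s.
|v| = 26.675 m/s = 26675 mm/s.

26700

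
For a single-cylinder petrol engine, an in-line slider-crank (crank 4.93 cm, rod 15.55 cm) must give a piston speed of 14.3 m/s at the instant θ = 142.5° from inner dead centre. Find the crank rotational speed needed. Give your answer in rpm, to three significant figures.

For an in-line slider-crank, |v_piston| = rω|sinθ|·[1 + r cosθ/√(L² − r² sin²θ)].
With r = 0.0493 m, L = 0.1555 m, θ = 142.5°: the bracketed kinematic factor |dx/dθ| = 0.022318 m.
ω = v/|dx/dθ| = 14.3/0.022318 = 640.72 rad/s.
N = 60ω/(2π) = 6118.5 rpm.

6120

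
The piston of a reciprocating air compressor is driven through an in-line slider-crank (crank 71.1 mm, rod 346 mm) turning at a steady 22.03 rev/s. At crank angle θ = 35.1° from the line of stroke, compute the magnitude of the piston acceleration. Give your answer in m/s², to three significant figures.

1210

ω = 2π·22 = 138.4 rad/s
x(θ) = r cosθ + √(L² − r² sin²θ); with ω constant, a = ω²·d²x/dθ².
d²x/dθ² = −r cosθ − r²(cos2θ)/√u − r⁴ sin²2θ/(4u^{3/2}),  u = L² − r² sin²θ = 0.118045 m².
Substituting r = 0.0711 m, L = 0.346 m, θ = 35.1°: d²x/dθ² = -0.063294 m.
a = ω²·d²x/dθ² = (138.4)²·(-0.063294) = -1212.7 m/s²;  |a| = 1212.7 m/s².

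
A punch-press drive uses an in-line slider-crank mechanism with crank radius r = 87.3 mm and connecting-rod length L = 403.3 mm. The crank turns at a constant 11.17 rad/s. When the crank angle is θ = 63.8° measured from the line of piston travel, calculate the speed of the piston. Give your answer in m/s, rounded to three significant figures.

0.960

ω = 11.17 rad/s
For an in-line slider-crank, x = r cosθ + √(L² − r² sin²θ), so v = −rω sinθ·[1 + r cosθ/√(L² − r² sin²θ)].
With r = 0.0873 m, L = 0.4033 m, θ = 63.8°: √(L² − r² sin²θ) = 0.39562 m.
v = −0.0873·11.17·0.89726·[1 + 0.0873·0.44151/0.39562] = -0.9602 m/s.
|v| = 0.9602 m/s.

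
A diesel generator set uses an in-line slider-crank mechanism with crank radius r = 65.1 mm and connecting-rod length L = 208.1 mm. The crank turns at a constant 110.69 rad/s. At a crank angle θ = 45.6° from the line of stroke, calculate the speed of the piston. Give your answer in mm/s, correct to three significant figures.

6300

ω = 110.7 rad/s
For an in-line slider-crank, x = r cosθ + √(L² − r² sin²θ), so v = −rω sinθ·[1 + r cosθ/√(L² − r² sin²θ)].
With r = 0.0651 m, L = 0.2081 m, θ = 45.6°: √(L² − r² sin²θ) = 0.20284 m.
v = −0.0651·110.7·0.71447·[1 + 0.0651·0.69966/0.20284] = -6.3045 m/s.
|v| = 6.3045 m/s = 6304.5 mm/s.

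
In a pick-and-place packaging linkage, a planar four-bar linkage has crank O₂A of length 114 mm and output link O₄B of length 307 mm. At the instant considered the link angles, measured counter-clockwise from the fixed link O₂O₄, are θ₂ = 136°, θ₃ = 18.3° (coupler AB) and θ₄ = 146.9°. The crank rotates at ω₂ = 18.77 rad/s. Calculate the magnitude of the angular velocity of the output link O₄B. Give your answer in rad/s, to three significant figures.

ω₂ = 18.77 rad/s
Differentiating the loop-closure r₂e^{iθ₂}+r₃e^{iθ₃}=r₁+r₄e^{iθ₄} gives r₂ω₂e^{iθ₂}+r₃ω₃e^{iθ₃}=r₄ω₄e^{iθ₄}.
Eliminating the other unknown: ω₄ = r₂ω₂ sin(θ₂−θ₃) / [r₄ sin(θ₄−θ₃)].
Numerator sine = +0.88539; denominator sine = +0.78152.
Result = 0.114·18.77·(+0.88539) / (0.307·(+0.78152)) = +7.8964 rad/s; magnitude 7.8964 rad/s.

7.90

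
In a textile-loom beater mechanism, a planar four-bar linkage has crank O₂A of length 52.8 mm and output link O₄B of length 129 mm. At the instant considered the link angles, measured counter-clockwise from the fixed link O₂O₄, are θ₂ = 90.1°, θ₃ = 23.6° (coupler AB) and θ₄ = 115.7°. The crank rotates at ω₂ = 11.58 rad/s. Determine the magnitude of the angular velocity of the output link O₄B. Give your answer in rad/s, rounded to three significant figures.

4.35

ω₂ = 11.58 rad/s
Differentiating the loop-closure r₂e^{iθ₂}+r₃e^{iθ₃}=r₁+r₄e^{iθ₄} gives r₂ω₂e^{iθ₂}+r₃ω₃e^{iθ₃}=r₄ω₄e^{iθ₄}.
Eliminating the other unknown: ω₄ = r₂ω₂ sin(θ₂−θ₃) / [r₄ sin(θ₄−θ₃)].
Numerator sine = +0.91706; denominator sine = +0.99933.
Result = 0.0528·11.58·(+0.91706) / (0.129·(+0.99933)) = +4.3495 rad/s; magnitude 4.3495 rad/s.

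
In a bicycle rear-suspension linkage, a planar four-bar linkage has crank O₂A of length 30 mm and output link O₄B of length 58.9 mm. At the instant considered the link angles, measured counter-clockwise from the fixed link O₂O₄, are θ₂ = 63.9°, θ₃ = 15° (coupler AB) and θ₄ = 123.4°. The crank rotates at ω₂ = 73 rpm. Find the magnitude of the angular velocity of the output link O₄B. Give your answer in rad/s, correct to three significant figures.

3.09

ω₂ = 7.645 rad/s (from 73 rpm).
Differentiating the loop-closure r₂e^{iθ₂}+r₃e^{iθ₃}=r₁+r₄e^{iθ₄} gives r₂ω₂e^{iθ₂}+r₃ω₃e^{iθ₃}=r₄ω₄e^{iθ₄}.
Eliminating the other unknown: ω₄ = r₂ω₂ sin(θ₂−θ₃) / [r₄ sin(θ₄−θ₃)].
Numerator sine = +0.75356; denominator sine = +0.94888.
Result = 0.03·7.645·(+0.75356) / (0.0589·(+0.94888)) = +3.0922 rad/s; magnitude 3.0922 rad/s.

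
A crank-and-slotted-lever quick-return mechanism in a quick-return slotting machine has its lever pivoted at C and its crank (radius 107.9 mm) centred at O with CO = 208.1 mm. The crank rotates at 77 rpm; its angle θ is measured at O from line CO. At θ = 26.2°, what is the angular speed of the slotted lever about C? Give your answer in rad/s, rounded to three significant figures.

2.69

ω = 8.063 rad/s (from 77 rpm).
Crank pin A relative to C: A = (d + r cosθ, r sinθ); lever angle φ = atan2(r sinθ, d + r cosθ).
Differentiating tanφ: φ̇ = rω(d cosθ + r)/(d² + r² + 2dr cosθ).
d² + r² + 2dr cosθ = |CA|² = 0.0952421 m²;  d cosθ + r = +0.29462 m.
|ω_lever| = |0.1079·8.063·+0.29462| / 0.0952421 = 2.6914 rad/s.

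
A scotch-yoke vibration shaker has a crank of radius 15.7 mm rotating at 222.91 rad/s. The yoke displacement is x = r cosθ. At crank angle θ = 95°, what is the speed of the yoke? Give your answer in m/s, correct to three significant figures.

3.49

ω = 222.9 rad/s
x = r cosθ ⇒ ẋ = −rω sinθ.
|v| = rω|sinθ| = 0.0157·222.9·|sin 95°| = 3.4864 m/s.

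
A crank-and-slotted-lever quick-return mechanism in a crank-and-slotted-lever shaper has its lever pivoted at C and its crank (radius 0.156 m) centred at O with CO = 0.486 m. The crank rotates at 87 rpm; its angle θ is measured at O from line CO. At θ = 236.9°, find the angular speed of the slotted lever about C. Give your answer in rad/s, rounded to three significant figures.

0.875

ω = 9.111 rad/s (from 87 rpm).
Crank pin A relative to C: A = (d + r cosθ, r sinθ); lever angle φ = atan2(r sinθ, d + r cosθ).
Differentiating tanφ: φ̇ = rω(d cosθ + r)/(d² + r² + 2dr cosθ).
d² + r² + 2dr cosθ = |CA|² = 0.177725 m²;  d cosθ + r = -0.10941 m.
|ω_lever| = |0.156·9.111·-0.10941| / 0.177725 = 0.87491 rad/s.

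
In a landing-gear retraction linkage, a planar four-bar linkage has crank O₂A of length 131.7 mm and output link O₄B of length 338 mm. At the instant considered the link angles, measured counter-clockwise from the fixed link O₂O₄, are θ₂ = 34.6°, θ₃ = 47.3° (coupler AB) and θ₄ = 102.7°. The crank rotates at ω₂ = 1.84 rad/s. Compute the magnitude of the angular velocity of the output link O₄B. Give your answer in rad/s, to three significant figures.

ω₂ = 1.84 rad/s
Differentiating the loop-closure r₂e^{iθ₂}+r₃e^{iθ₃}=r₁+r₄e^{iθ₄} gives r₂ω₂e^{iθ₂}+r₃ω₃e^{iθ₃}=r₄ω₄e^{iθ₄}.
Eliminating the other unknown: ω₄ = r₂ω₂ sin(θ₂−θ₃) / [r₄ sin(θ₄−θ₃)].
Numerator sine = -0.21985; denominator sine = +0.82314.
Result = 0.1317·1.84·(-0.21985) / (0.338·(+0.82314)) = -0.19148 rad/s; magnitude 0.19148 rad/s.

0.191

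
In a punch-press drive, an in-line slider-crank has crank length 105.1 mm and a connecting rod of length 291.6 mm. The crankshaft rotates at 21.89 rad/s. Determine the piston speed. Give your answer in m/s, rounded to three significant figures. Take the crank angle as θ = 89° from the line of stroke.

2.32

ω = 21.89 rad/s
For an in-line slider-crank, x = r cosθ + √(L² − r² sin²θ), so v = −rω sinθ·[1 + r cosθ/√(L² − r² sin²θ)].
With r = 0.1051 m, L = 0.2916 m, θ = 89°: √(L² − r² sin²θ) = 0.27201 m.
v = −0.1051·21.89·0.99985·[1 + 0.1051·0.01745/0.27201] = -2.3158 m/s.
|v| = 2.3158 m/s.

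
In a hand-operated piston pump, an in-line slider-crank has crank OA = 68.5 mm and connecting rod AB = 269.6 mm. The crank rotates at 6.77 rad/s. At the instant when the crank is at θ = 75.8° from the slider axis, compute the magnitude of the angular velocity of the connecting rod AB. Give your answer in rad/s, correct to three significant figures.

0.435

ω = 6.77 rad/s
The rod makes angle φ with the slider axis where L sinφ = r sinθ; differentiating, L cosφ·φ̇ = r ω cosθ.
L cosφ = √(L² − r² sin²θ) = 0.26129 m.
|ω_rod| = r ω |cosθ| / √(L² − r² sin²θ) = 0.0685·6.77·0.24531/0.26129 = 0.43537 rad/s.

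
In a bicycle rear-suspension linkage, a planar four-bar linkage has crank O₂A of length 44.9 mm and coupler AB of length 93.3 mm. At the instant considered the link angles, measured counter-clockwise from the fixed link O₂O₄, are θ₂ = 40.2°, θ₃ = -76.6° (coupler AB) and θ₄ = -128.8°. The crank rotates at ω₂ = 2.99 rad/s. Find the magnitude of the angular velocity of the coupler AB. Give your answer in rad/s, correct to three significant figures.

ω₂ = 2.99 rad/s
Differentiating the loop-closure r₂e^{iθ₂}+r₃e^{iθ₃}=r₁+r₄e^{iθ₄} gives r₂ω₂e^{iθ₂}+r₃ω₃e^{iθ₃}=r₄ω₄e^{iθ₄}.
Eliminating the other unknown: ω₃ = r₂ω₂ sin(θ₄−θ₂) / [r₃ sin(θ₃−θ₄)].
Numerator sine = -0.19081; denominator sine = +0.79016.
Result = 0.0449·2.99·(-0.19081) / (0.0933·(+0.79016)) = -0.34747 rad/s; magnitude 0.34747 rad/s.

0.347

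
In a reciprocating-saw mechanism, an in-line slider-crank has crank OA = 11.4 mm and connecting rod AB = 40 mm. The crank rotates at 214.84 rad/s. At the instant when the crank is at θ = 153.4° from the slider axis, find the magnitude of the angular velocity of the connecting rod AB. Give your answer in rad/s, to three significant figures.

ω = 214.8 rad/s
The rod makes angle φ with the slider axis where L sinφ = r sinθ; differentiating, L cosφ·φ̇ = r ω cosθ.
L cosφ = √(L² − r² sin²θ) = 0.039673 m.
|ω_rod| = r ω |cosθ| / √(L² − r² sin²θ) = 0.0114·214.8·0.89415/0.039673 = 55.2 rad/s.

55.2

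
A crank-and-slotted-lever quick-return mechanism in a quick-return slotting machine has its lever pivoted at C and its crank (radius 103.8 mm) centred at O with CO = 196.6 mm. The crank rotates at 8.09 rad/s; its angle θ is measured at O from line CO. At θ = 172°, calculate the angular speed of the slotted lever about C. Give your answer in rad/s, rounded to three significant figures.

8.47

ω = 8.09 rad/s
Crank pin A relative to C: A = (d + r cosθ, r sinθ); lever angle φ = atan2(r sinθ, d + r cosθ).
Differentiating tanφ: φ̇ = rω(d cosθ + r)/(d² + r² + 2dr cosθ).
d² + r² + 2dr cosθ = |CA|² = 0.00900904 m²;  d cosθ + r = -0.090887 m.
|ω_lever| = |0.1038·8.09·-0.090887| / 0.00900904 = 8.4716 rad/s.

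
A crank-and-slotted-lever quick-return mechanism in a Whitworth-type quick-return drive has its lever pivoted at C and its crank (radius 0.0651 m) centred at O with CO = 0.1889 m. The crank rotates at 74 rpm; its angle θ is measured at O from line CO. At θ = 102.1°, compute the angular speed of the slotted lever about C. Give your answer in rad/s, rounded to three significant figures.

0.370

ω = 7.749 rad/s (from 74 rpm).
Crank pin A relative to C: A = (d + r cosθ, r sinθ); lever angle φ = atan2(r sinθ, d + r cosθ).
Differentiating tanφ: φ̇ = rω(d cosθ + r)/(d² + r² + 2dr cosθ).
d² + r² + 2dr cosθ = |CA|² = 0.0347657 m²;  d cosθ + r = +0.025503 m.
|ω_lever| = |0.0651·7.749·+0.025503| / 0.0347657 = 0.37007 rad/s.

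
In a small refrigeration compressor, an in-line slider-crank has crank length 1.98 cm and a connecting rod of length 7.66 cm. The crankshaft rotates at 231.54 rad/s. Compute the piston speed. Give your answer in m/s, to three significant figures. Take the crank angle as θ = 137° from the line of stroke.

ω = 231.5 rad/s
For an in-line slider-crank, x = r cosθ + √(L² − r² sin²θ), so v = −rω sinθ·[1 + r cosθ/√(L² − r² sin²θ)].
With r = 0.0198 m, L = 0.0766 m, θ = 137°: √(L² − r² sin²θ) = 0.0754 m.
v = −0.0198·231.5·0.68200·[1 + 0.0198·-0.73135/0.0754] = -2.5261 m/s.
|v| = 2.5261 m/s.

2.53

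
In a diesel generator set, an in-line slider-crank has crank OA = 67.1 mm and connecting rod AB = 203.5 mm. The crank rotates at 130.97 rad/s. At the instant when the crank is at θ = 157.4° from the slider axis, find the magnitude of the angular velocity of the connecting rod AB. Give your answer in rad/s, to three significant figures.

ω = 131 rad/s
The rod makes angle φ with the slider axis where L sinφ = r sinθ; differentiating, L cosφ·φ̇ = r ω cosθ.
L cosφ = √(L² − r² sin²θ) = 0.20186 m.
|ω_rod| = r ω |cosθ| / √(L² − r² sin²θ) = 0.0671·131·0.92321/0.20186 = 40.193 rad/s.

40.2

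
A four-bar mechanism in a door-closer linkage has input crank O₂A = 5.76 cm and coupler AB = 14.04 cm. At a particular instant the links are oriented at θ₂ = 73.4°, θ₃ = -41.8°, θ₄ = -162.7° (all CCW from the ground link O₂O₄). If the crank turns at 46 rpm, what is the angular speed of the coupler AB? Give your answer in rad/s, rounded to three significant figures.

ω₂ = 4.817 rad/s (from 46 rpm).
Differentiating the loop-closure r₂e^{iθ₂}+r₃e^{iθ₃}=r₁+r₄e^{iθ₄} gives r₂ω₂e^{iθ₂}+r₃ω₃e^{iθ₃}=r₄ω₄e^{iθ₄}.
Eliminating the other unknown: ω₃ = r₂ω₂ sin(θ₄−θ₂) / [r₃ sin(θ₃−θ₄)].
Numerator sine = +0.83001; denominator sine = +0.85806.
Result = 0.0576·4.817·(+0.83001) / (0.1404·(+0.85806)) = +1.9116 rad/s; magnitude 1.9116 rad/s.

1.91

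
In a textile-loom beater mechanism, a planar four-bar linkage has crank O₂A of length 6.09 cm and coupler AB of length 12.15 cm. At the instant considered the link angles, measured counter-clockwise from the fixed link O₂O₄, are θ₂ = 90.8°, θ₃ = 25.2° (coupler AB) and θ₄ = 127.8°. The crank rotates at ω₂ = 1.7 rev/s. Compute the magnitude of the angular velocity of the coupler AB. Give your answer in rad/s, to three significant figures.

ω₂ = 10.68 rad/s (from 1.7 rev/s).
Differentiating the loop-closure r₂e^{iθ₂}+r₃e^{iθ₃}=r₁+r₄e^{iθ₄} gives r₂ω₂e^{iθ₂}+r₃ω₃e^{iθ₃}=r₄ω₄e^{iθ₄}.
Eliminating the other unknown: ω₃ = r₂ω₂ sin(θ₄−θ₂) / [r₃ sin(θ₃−θ₄)].
Numerator sine = +0.60182; denominator sine = -0.97592.
Result = 0.0609·10.68·(+0.60182) / (0.1215·(-0.97592)) = -3.3016 rad/s; magnitude 3.3016 rad/s.

3.30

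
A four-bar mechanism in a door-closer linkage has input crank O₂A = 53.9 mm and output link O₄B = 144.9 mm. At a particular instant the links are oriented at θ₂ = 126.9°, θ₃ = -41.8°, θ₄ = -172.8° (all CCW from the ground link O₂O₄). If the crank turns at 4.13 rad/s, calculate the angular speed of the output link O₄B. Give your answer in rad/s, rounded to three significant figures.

0.399

ω₂ = 4.13 rad/s
Differentiating the loop-closure r₂e^{iθ₂}+r₃e^{iθ₃}=r₁+r₄e^{iθ₄} gives r₂ω₂e^{iθ₂}+r₃ω₃e^{iθ₃}=r₄ω₄e^{iθ₄}.
Eliminating the other unknown: ω₄ = r₂ω₂ sin(θ₂−θ₃) / [r₄ sin(θ₄−θ₃)].
Numerator sine = +0.19595; denominator sine = -0.75471.
Result = 0.0539·4.13·(+0.19595) / (0.1449·(-0.75471)) = -0.39887 rad/s; magnitude 0.39887 rad/s.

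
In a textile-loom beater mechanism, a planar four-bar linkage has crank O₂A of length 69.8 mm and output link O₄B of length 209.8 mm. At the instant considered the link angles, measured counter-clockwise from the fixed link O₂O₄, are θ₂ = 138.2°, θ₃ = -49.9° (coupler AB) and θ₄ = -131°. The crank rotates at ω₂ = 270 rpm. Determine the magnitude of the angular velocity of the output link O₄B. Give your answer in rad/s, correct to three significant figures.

ω₂ = 28.27 rad/s (from 270 rpm).
Differentiating the loop-closure r₂e^{iθ₂}+r₃e^{iθ₃}=r₁+r₄e^{iθ₄} gives r₂ω₂e^{iθ₂}+r₃ω₃e^{iθ₃}=r₄ω₄e^{iθ₄}.
Eliminating the other unknown: ω₄ = r₂ω₂ sin(θ₂−θ₃) / [r₄ sin(θ₄−θ₃)].
Numerator sine = -0.14090; denominator sine = -0.98796.
Result = 0.0698·28.27·(-0.14090) / (0.2098·(-0.98796)) = +1.3416 rad/s; magnitude 1.3416 rad/s.

1.34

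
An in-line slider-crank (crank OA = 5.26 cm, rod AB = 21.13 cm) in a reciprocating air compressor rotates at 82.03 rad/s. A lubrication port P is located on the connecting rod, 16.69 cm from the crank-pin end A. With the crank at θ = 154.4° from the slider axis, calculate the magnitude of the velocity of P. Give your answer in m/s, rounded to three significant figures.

1.74

ω = 82.03 rad/s.  Crank-pin speed |V_A| = rω = 4.3148 m/s, perpendicular to OA.
Rod angle: sinφ = −(r/L) sinθ ⇒ φ = -6.175°; ω_rod = −rω cosθ/√(L²−r²sin²θ) = +18.523 rad/s.
V_P = V_A + ω_rod × AP, with AP = 0.1669 m along the rod.
Components: V_Px = −rω sinθ − a·ω_rod·sinφ = -1.5318 m/s;  V_Py = rω cosθ + a·ω_rod·cosφ = -0.81765 m/s.
|V_P| = √(V_Px² + V_Py²) = 1.7364 m/s.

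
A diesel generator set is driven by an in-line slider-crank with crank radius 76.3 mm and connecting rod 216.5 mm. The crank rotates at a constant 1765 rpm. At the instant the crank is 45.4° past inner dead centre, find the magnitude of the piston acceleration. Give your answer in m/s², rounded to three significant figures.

ω = 2π·1765/60 = 184.8 rad/s
x(θ) = r cosθ + √(L² − r² sin²θ); with ω constant, a = ω²·d²x/dθ².
d²x/dθ² = −r cosθ − r²(cos2θ)/√u − r⁴ sin²2θ/(4u^{3/2}),  u = L² − r² sin²θ = 0.0439208 m².
Substituting r = 0.0763 m, L = 0.2165 m, θ = 45.4°: d²x/dθ² = -0.054107 m.
a = ω²·d²x/dθ² = (184.8)²·(-0.054107) = -1848.4 m/s²;  |a| = 1848.4 m/s².

1850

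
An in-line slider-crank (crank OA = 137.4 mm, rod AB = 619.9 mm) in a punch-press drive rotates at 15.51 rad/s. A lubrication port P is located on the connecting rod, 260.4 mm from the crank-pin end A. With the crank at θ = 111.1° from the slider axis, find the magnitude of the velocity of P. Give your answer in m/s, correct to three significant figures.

1.97

ω = 15.51 rad/s.  Crank-pin speed |V_A| = rω = 2.1311 m/s, perpendicular to OA.
Rod angle: sinφ = −(r/L) sinθ ⇒ φ = -11.934°; ω_rod = −rω cosθ/√(L²−r²sin²θ) = +1.2649 rad/s.
V_P = V_A + ω_rod × AP, with AP = 0.2604 m along the rod.
Components: V_Px = −rω sinθ − a·ω_rod·sinφ = -1.9201 m/s;  V_Py = rω cosθ + a·ω_rod·cosφ = -0.44491 m/s.
|V_P| = √(V_Px² + V_Py²) = 1.971 m/s.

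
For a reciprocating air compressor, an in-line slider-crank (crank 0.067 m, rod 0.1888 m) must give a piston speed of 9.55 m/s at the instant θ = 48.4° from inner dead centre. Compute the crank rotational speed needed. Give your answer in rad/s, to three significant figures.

153

For an in-line slider-crank, |v_piston| = rω|sinθ|·[1 + r cosθ/√(L² − r² sin²θ)].
With r = 0.067 m, L = 0.1888 m, θ = 48.4°: the bracketed kinematic factor |dx/dθ| = 0.062346 m.
ω = v/|dx/dθ| = 9.55/0.062346 = 153.18 rad/s.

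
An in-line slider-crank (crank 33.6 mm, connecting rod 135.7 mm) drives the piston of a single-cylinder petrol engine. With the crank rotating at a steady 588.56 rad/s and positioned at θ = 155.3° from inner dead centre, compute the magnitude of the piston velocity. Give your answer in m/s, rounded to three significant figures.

ω = 588.6 rad/s
For an in-line slider-crank, x = r cosθ + √(L² − r² sin²θ), so v = −rω sinθ·[1 + r cosθ/√(L² − r² sin²θ)].
With r = 0.0336 m, L = 0.1357 m, θ = 155.3°: √(L² − r² sin²θ) = 0.13497 m.
v = −0.0336·588.6·0.41787·[1 + 0.0336·-0.90851/0.13497] = -6.3946 m/s.
|v| = 6.3946 m/s.

6.39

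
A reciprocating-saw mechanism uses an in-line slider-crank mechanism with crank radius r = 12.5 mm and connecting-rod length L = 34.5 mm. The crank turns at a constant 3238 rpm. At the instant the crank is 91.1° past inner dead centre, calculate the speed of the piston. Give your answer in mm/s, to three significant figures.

ω = 2π·3238/60 = 339.1 rad/s
For an in-line slider-crank, x = r cosθ + √(L² − r² sin²θ), so v = −rω sinθ·[1 + r cosθ/√(L² − r² sin²θ)].
With r = 0.0125 m, L = 0.0345 m, θ = 91.1°: √(L² − r² sin²θ) = 0.032157 m.
v = −0.0125·339.1·0.99982·[1 + 0.0125·-0.01920/0.032157] = -4.2061 m/s.
|v| = 4.2061 m/s = 4206.1 mm/s.

4210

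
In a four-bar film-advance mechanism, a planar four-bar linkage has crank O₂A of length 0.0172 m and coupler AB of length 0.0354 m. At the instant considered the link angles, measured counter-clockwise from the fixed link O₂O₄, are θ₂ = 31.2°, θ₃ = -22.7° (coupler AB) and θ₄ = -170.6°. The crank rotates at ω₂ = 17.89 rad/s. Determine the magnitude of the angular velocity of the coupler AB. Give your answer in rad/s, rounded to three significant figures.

ω₂ = 17.89 rad/s
Differentiating the loop-closure r₂e^{iθ₂}+r₃e^{iθ₃}=r₁+r₄e^{iθ₄} gives r₂ω₂e^{iθ₂}+r₃ω₃e^{iθ₃}=r₄ω₄e^{iθ₄}.
Eliminating the other unknown: ω₃ = r₂ω₂ sin(θ₄−θ₂) / [r₃ sin(θ₃−θ₄)].
Numerator sine = +0.37137; denominator sine = +0.53140.
Result = 0.0172·17.89·(+0.37137) / (0.0354·(+0.53140)) = +6.0746 rad/s; magnitude 6.0746 rad/s.

6.07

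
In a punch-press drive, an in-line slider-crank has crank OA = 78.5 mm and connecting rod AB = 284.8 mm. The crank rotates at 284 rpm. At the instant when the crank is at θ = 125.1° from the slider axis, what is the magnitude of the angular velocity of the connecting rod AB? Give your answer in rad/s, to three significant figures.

4.84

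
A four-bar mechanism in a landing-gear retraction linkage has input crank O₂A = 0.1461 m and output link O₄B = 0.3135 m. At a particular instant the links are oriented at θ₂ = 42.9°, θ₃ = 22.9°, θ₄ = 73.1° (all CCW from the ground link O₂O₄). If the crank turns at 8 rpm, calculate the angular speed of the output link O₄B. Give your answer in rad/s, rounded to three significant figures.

0.174

ω₂ = 0.8378 rad/s (from 8 rpm).
Differentiating the loop-closure r₂e^{iθ₂}+r₃e^{iθ₃}=r₁+r₄e^{iθ₄} gives r₂ω₂e^{iθ₂}+r₃ω₃e^{iθ₃}=r₄ω₄e^{iθ₄}.
Eliminating the other unknown: ω₄ = r₂ω₂ sin(θ₂−θ₃) / [r₄ sin(θ₄−θ₃)].
Numerator sine = +0.34202; denominator sine = +0.76828.
Result = 0.1461·0.8378·(+0.34202) / (0.3135·(+0.76828)) = +0.1738 rad/s; magnitude 0.1738 rad/s.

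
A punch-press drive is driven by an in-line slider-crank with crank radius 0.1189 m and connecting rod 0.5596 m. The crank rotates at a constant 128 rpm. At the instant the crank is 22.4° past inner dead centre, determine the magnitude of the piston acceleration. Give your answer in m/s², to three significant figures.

ω = 2π·128/60 = 13.4 rad/s
x(θ) = r cosθ + √(L² − r² sin²θ); with ω constant, a = ω²·d²x/dθ².
d²x/dθ² = −r cosθ − r²(cos2θ)/√u − r⁴ sin²2θ/(4u^{3/2}),  u = L² − r² sin²θ = 0.311099 m².
Substituting r = 0.1189 m, L = 0.5596 m, θ = 22.4°: d²x/dθ² = -0.12806 m.
a = ω²·d²x/dθ² = (13.4)²·(-0.12806) = -23.008 m/s²;  |a| = 23.008 m/s².

23.0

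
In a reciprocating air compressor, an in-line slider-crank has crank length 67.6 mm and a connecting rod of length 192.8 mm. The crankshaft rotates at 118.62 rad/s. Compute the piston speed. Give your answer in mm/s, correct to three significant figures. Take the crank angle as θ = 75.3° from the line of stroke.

8490

ω = 118.6 rad/s
For an in-line slider-crank, x = r cosθ + √(L² − r² sin²θ), so v = −rω sinθ·[1 + r cosθ/√(L² − r² sin²θ)].
With r = 0.0676 m, L = 0.1928 m, θ = 75.3°: √(L² − r² sin²θ) = 0.18137 m.
v = −0.0676·118.6·0.96727·[1 + 0.0676·0.25376/0.18137] = -8.4898 m/s.
|v| = 8.4898 m/s = 8489.8 mm/s.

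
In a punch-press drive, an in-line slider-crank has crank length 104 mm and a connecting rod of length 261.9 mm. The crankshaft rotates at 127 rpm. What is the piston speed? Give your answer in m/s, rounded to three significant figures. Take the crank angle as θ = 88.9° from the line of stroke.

1.39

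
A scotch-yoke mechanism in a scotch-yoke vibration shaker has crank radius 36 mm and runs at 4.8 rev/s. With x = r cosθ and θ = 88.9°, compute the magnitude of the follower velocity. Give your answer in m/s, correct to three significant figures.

ω = 30.16 rad/s (from 4.8 rev/s).
x = r cosθ ⇒ ẋ = −rω sinθ.
|v| = rω|sinθ| = 0.036·30.16·|sin 88.9°| = 1.0855 m/s.

1.09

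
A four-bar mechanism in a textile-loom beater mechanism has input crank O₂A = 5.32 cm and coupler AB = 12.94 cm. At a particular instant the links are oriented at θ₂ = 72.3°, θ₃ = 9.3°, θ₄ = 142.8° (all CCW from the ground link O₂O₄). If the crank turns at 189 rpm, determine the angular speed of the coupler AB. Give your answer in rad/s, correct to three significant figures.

ω₂ = 19.79 rad/s (from 189 rpm).
Differentiating the loop-closure r₂e^{iθ₂}+r₃e^{iθ₃}=r₁+r₄e^{iθ₄} gives r₂ω₂e^{iθ₂}+r₃ω₃e^{iθ₃}=r₄ω₄e^{iθ₄}.
Eliminating the other unknown: ω₃ = r₂ω₂ sin(θ₄−θ₂) / [r₃ sin(θ₃−θ₄)].
Numerator sine = +0.94264; denominator sine = -0.72537.
Result = 0.0532·19.79·(+0.94264) / (0.1294·(-0.72537)) = -10.574 rad/s; magnitude 10.574 rad/s.

10.6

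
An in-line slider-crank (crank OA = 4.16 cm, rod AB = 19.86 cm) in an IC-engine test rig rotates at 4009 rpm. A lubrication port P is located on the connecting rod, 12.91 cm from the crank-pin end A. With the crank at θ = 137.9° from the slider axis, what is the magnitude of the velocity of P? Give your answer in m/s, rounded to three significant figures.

11.5

ω = 419.8 rad/s.  Crank-pin speed |V_A| = rω = 17.465 m/s, perpendicular to OA.
Rod angle: sinφ = −(r/L) sinθ ⇒ φ = -8.073°; ω_rod = −rω cosθ/√(L²−r²sin²θ) = +65.901 rad/s.
V_P = V_A + ω_rod × AP, with AP = 0.1291 m along the rod.
Components: V_Px = −rω sinθ − a·ω_rod·sinφ = -10.514 m/s;  V_Py = rω cosθ + a·ω_rod·cosφ = -4.5347 m/s.
|V_P| = √(V_Px² + V_Py²) = 11.45 m/s.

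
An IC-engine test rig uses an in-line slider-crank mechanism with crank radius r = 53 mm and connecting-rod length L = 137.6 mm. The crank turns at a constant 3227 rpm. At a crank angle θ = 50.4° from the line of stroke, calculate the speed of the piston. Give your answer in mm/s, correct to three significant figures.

ω = 2π·3227/60 = 337.9 rad/s
For an in-line slider-crank, x = r cosθ + √(L² − r² sin²θ), so v = −rω sinθ·[1 + r cosθ/√(L² − r² sin²θ)].
With r = 0.053 m, L = 0.1376 m, θ = 50.4°: √(L² − r² sin²θ) = 0.1314 m.
v = −0.053·337.9·0.77051·[1 + 0.053·0.63742/0.1314] = -17.348 m/s.
|v| = 17.348 m/s = 17348 mm/s.

17300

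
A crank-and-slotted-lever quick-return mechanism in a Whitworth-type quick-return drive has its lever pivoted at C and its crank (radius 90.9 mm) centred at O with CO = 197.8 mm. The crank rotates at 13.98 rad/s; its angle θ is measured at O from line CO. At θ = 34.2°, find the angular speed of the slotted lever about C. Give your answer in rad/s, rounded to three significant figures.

ω = 13.98 rad/s
Crank pin A relative to C: A = (d + r cosθ, r sinθ); lever angle φ = atan2(r sinθ, d + r cosθ).
Differentiating tanφ: φ̇ = rω(d cosθ + r)/(d² + r² + 2dr cosθ).
d² + r² + 2dr cosθ = |CA|² = 0.0771295 m²;  d cosθ + r = +0.2545 m.
|ω_lever| = |0.0909·13.98·+0.2545| / 0.0771295 = 4.1931 rad/s.

4.19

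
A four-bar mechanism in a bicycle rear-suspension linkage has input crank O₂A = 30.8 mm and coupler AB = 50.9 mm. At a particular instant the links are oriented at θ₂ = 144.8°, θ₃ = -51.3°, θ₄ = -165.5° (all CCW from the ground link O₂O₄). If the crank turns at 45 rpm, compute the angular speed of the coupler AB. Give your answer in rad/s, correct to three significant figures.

2.38

ω₂ = 4.712 rad/s (from 45 rpm).
Differentiating the loop-closure r₂e^{iθ₂}+r₃e^{iθ₃}=r₁+r₄e^{iθ₄} gives r₂ω₂e^{iθ₂}+r₃ω₃e^{iθ₃}=r₄ω₄e^{iθ₄}.
Eliminating the other unknown: ω₃ = r₂ω₂ sin(θ₄−θ₂) / [r₃ sin(θ₃−θ₄)].
Numerator sine = +0.76267; denominator sine = +0.91212.
Result = 0.0308·4.712·(+0.76267) / (0.0509·(+0.91212)) = +2.3843 rad/s; magnitude 2.3843 rad/s.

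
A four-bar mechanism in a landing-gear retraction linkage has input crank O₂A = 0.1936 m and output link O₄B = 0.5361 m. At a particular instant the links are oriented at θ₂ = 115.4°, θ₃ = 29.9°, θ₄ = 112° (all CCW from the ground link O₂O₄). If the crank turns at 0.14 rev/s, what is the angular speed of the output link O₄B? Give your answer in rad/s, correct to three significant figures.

0.320

ω₂ = 0.8796 rad/s (from 0.14 rev/s).
Differentiating the loop-closure r₂e^{iθ₂}+r₃e^{iθ₃}=r₁+r₄e^{iθ₄} gives r₂ω₂e^{iθ₂}+r₃ω₃e^{iθ₃}=r₄ω₄e^{iθ₄}.
Eliminating the other unknown: ω₄ = r₂ω₂ sin(θ₂−θ₃) / [r₄ sin(θ₄−θ₃)].
Numerator sine = +0.99692; denominator sine = +0.99051.
Result = 0.1936·0.8796·(+0.99692) / (0.5361·(+0.99051)) = +0.31972 rad/s; magnitude 0.31972 rad/s.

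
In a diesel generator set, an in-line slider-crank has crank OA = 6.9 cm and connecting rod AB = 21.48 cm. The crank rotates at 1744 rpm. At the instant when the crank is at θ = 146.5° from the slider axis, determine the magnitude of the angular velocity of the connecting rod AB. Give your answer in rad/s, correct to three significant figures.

ω = 182.6 rad/s (converted from 1744 rpm).
The rod makes angle φ with the slider axis where L sinφ = r sinθ; differentiating, L cosφ·φ̇ = r ω cosθ.
L cosφ = √(L² − r² sin²θ) = 0.2114 m.
|ω_rod| = r ω |cosθ| / √(L² − r² sin²θ) = 0.069·182.6·0.83389/0.2114 = 49.709 rad/s.

49.7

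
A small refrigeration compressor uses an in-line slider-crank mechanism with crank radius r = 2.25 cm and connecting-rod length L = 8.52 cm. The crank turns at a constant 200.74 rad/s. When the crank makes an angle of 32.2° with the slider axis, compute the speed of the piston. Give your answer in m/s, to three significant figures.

2.95

ω = 200.7 rad/s
For an in-line slider-crank, x = r cosθ + √(L² − r² sin²θ), so v = −rω sinθ·[1 + r cosθ/√(L² − r² sin²θ)].
With r = 0.0225 m, L = 0.0852 m, θ = 32.2°: √(L² − r² sin²θ) = 0.084352 m.
v = −0.0225·200.7·0.53288·[1 + 0.0225·0.84619/0.084352] = -2.9501 m/s.
|v| = 2.9501 m/s.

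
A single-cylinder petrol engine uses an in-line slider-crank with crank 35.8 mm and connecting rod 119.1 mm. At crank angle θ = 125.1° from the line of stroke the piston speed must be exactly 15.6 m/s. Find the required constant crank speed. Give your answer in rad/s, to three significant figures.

For an in-line slider-crank, |v_piston| = rω|sinθ|·[1 + r cosθ/√(L² − r² sin²θ)].
With r = 0.0358 m, L = 0.1191 m, θ = 125.1°: the bracketed kinematic factor |dx/dθ| = 0.024067 m.
ω = v/|dx/dθ| = 15.6/0.024067 = 648.19 rad/s.

648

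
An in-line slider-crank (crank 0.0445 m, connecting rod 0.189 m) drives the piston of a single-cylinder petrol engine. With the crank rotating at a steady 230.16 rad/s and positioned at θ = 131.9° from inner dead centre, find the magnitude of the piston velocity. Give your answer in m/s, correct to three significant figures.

6.41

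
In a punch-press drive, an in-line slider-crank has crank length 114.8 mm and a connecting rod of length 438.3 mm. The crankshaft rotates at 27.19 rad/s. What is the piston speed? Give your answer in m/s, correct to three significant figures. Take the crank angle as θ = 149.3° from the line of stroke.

1.23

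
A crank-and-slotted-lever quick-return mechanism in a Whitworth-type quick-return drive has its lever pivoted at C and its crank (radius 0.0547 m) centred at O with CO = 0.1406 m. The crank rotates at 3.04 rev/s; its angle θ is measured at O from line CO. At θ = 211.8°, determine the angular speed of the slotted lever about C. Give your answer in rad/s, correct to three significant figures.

ω = 19.1 rad/s (from 3.04 rev/s).
Crank pin A relative to C: A = (d + r cosθ, r sinθ); lever angle φ = atan2(r sinθ, d + r cosθ).
Differentiating tanφ: φ̇ = rω(d cosθ + r)/(d² + r² + 2dr cosθ).
d² + r² + 2dr cosθ = |CA|² = 0.00968771 m²;  d cosθ + r = -0.064795 m.
|ω_lever| = |0.0547·19.1·-0.064795| / 0.00968771 = 6.9881 rad/s.

6.99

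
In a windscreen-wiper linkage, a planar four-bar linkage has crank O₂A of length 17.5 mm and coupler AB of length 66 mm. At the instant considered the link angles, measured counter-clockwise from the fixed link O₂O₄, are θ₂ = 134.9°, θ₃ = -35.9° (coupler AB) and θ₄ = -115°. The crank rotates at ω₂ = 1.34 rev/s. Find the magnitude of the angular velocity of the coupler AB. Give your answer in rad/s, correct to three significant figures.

2.13

ω₂ = 8.419 rad/s (from 1.34 rev/s).
Differentiating the loop-closure r₂e^{iθ₂}+r₃e^{iθ₃}=r₁+r₄e^{iθ₄} gives r₂ω₂e^{iθ₂}+r₃ω₃e^{iθ₃}=r₄ω₄e^{iθ₄}.
Eliminating the other unknown: ω₃ = r₂ω₂ sin(θ₄−θ₂) / [r₃ sin(θ₃−θ₄)].
Numerator sine = +0.93909; denominator sine = +0.98196.
Result = 0.0175·8.419·(+0.93909) / (0.066·(+0.98196)) = +2.135 rad/s; magnitude 2.135 rad/s.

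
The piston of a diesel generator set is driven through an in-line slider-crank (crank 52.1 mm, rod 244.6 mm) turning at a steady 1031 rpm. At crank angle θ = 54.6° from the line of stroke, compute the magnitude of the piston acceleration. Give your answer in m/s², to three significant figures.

310

ω = 2π·1031/60 = 108 rad/s
x(θ) = r cosθ + √(L² − r² sin²θ); with ω constant, a = ω²·d²x/dθ².
d²x/dθ² = −r cosθ − r²(cos2θ)/√u − r⁴ sin²2θ/(4u^{3/2}),  u = L² − r² sin²θ = 0.0580256 m².
Substituting r = 0.0521 m, L = 0.2446 m, θ = 54.6°: d²x/dθ² = -0.026592 m.
a = ω²·d²x/dθ² = (108)²·(-0.026592) = -309.98 m/s²;  |a| = 309.98 m/s².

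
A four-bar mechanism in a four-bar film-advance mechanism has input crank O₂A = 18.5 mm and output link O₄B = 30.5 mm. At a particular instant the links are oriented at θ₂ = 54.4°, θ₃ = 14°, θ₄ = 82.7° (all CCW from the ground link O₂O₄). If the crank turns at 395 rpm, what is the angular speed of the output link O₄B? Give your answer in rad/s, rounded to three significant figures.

17.5

ω₂ = 41.36 rad/s (from 395 rpm).
Differentiating the loop-closure r₂e^{iθ₂}+r₃e^{iθ₃}=r₁+r₄e^{iθ₄} gives r₂ω₂e^{iθ₂}+r₃ω₃e^{iθ₃}=r₄ω₄e^{iθ₄}.
Eliminating the other unknown: ω₄ = r₂ω₂ sin(θ₂−θ₃) / [r₄ sin(θ₄−θ₃)].
Numerator sine = +0.64812; denominator sine = +0.93169.
Result = 0.0185·41.36·(+0.64812) / (0.0305·(+0.93169)) = +17.453 rad/s; magnitude 17.453 rad/s.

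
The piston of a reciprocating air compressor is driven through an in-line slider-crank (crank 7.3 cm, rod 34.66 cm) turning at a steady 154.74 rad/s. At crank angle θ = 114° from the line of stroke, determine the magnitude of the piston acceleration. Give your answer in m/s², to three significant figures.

960

ω = 154.7 rad/s
x(θ) = r cosθ + √(L² − r² sin²θ); with ω constant, a = ω²·d²x/dθ².
d²x/dθ² = −r cosθ − r²(cos2θ)/√u − r⁴ sin²2θ/(4u^{3/2}),  u = L² − r² sin²θ = 0.115684 m².
Substituting r = 0.073 m, L = 0.3466 m, θ = 114°: d²x/dθ² = +0.040076 m.
a = ω²·d²x/dθ² = (154.7)²·(+0.040076) = +959.6 m/s²;  |a| = 959.6 m/s².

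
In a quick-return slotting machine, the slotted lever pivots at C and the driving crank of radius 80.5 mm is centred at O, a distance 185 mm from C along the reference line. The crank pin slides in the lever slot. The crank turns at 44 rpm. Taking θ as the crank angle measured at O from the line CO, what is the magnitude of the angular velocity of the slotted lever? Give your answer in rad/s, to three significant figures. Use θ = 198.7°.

2.81

ω = 4.608 rad/s (from 44 rpm).
Crank pin A relative to C: A = (d + r cosθ, r sinθ); lever angle φ = atan2(r sinθ, d + r cosθ).
Differentiating tanφ: φ̇ = rω(d cosθ + r)/(d² + r² + 2dr cosθ).
d² + r² + 2dr cosθ = |CA|² = 0.0124926 m²;  d cosθ + r = -0.094734 m.
|ω_lever| = |0.0805·4.608·-0.094734| / 0.0124926 = 2.8127 rad/s.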